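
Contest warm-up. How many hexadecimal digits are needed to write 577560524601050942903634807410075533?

30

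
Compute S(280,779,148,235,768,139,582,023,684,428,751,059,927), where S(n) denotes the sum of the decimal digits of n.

2+8+0+7+7+9+1+4+8+2+3+5+7+6+8+1+3+9+5+8+2+0+2+3+6+8+4+4+2+8+7+5+1+0+5+9+9+2+7 = 187

187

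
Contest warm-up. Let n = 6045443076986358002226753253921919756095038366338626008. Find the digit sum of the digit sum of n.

6

First digit sum: 240.
2+4+0 = 6.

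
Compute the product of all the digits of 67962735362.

17146080

6×7×9×6×2×7×3×5×3×6×2 = 17146080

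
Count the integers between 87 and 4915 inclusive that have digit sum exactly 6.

73

The integers in [87, 4915] that have digit sum exactly 6: 105, 114, 123, 132, 141, 150, …, 4110, 4200.
73 qualify.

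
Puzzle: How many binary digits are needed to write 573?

10

573 in base 2 is 1000111101, which has 10 digits.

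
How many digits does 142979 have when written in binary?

18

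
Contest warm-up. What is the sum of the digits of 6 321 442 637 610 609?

6+3+2+1+4+4+2+6+3+7+6+1+0+6+0+9 = 60

60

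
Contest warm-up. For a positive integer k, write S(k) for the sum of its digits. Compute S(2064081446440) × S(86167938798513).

S(2064081446440) = 2+0+6+4+0+8+1+4+4+6+4+4+0 = 43.
S(86167938798513) = 8+6+1+6+7+9+3+8+7+9+8+5+1+3 = 81.
43 · 81 = 3483.

3483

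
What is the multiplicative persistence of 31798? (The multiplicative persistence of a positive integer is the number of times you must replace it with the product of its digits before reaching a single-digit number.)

3

31798 → 1512 → 10 → 0 (3 steps)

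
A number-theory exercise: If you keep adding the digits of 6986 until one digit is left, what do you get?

2

6+9+8+6 = 29
2+9 = 11
1+1 = 2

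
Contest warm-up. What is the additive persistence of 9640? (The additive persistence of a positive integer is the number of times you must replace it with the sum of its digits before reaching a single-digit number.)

9640 → 19 → 10 → 1 (3 steps)

3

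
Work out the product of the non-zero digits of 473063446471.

4×7×3×6×3×4×4×6×4×7×1 = 4064256

4064256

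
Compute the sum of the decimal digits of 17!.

63

17! = 355687428096000
Sum of its 15 digits: 63.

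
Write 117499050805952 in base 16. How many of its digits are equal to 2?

1

117499050805952 in base 16 is 6ADD612F4AC0.
The digit 2 appears 1 time.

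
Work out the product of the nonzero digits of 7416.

7×4×1×6 = 168

168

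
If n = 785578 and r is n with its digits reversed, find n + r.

Reverse of 785578 is 875587.
785578 + 875587 = 1661165

1661165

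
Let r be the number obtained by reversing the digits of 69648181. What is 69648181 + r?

87832877

Reverse of 69648181 is 18184696.
69648181 + 18184696 = 87832877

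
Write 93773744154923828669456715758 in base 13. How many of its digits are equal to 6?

93773744154923828669456715758 in base 13 is 1039B382106B1336598697B1037.
The digit 6 appears 3 times.

3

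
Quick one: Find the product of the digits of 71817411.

1568

7×1×8×1×7×4×1×1 = 1568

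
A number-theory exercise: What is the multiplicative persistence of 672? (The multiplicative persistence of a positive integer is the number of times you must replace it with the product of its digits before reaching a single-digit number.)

672 → 84 → 32 → 6 (3 steps)

3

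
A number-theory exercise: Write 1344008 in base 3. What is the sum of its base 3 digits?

1344008 in base 3 is 2112021122002.
Digit sum: 2+1+1+2+0+2+1+1+2+2+0+0+2 = 16.

16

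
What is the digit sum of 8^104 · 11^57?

8^104 · 11^57 = 1908717701494449127662534494091569201683626415981048860203390642823020314664517631592312061737252162926756711764467930811473832306574304424249745700028416
Sum of its 154 digits: 629.

629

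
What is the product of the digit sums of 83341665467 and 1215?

477

S(83341665467) = 8+3+3+4+1+6+6+5+4+6+7 = 53.
S(1215) = 1+2+1+5 = 9.
53 · 9 = 477.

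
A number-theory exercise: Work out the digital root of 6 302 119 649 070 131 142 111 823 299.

6+3+0+2+1+1+9+6+4+9+0+7+0+1+3+1+1+4+2+1+1+1+8+2+3+2+9+9 = 96
9+6 = 15
1+5 = 6
(Equivalently, 6 302 119 649 070 131 142 111 823 299 mod 9 = 6.)

6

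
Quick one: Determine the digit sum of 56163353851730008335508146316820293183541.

155

5+6+1+6+3+3+5+3+8+5+1+7+3+0+0+0+8+3+3+5+5+0+8+1+4+6+3+1+6+8+2+0+2+9+3+1+8+3+5+4+1 = 155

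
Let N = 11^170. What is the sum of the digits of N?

805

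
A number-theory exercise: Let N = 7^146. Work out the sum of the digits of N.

517

7^146 = 2422779231080526099722000834398871788804606268104681604592905959020265247411227403401328491417830386450157273478434455433649
Sum of its 124 digits: 517.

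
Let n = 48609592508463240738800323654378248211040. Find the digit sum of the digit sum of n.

11

First digit sum: 164.
1+6+4 = 11.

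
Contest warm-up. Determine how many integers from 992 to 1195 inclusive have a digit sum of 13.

15

The integers in [992, 1195] that have a digit sum of 13: 1039, 1048, 1057, 1066, 1075, 1084, …, 1183, 1192.
15 qualify.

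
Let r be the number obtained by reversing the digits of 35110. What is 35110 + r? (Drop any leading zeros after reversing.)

Reverse of 35110 is 1153.
35110 + 1153 = 36263

36263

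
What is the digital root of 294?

6

2+9+4 = 15
1+5 = 6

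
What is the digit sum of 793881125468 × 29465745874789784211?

793881125468 × 29465745874789784211 = 23392299497832192097337536385748
Sum of its 32 digits: 162.

162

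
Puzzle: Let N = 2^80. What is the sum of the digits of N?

112

2^80 = 1208925819614629174706176
Sum of its 25 digits: 112.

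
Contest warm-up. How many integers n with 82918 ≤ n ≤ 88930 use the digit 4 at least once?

2356

The integers in [82918, 88930] that use the digit 4 at least once: 82924, 82934, 82940, 82941, 82942, 82943, …, 88914, 88924.
2356 qualify.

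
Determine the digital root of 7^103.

7

The digital root of n equals n mod 9 (or 9 when 9 | n), so we need 7^103 mod 9.
7^103 ≡ 7 (mod 9), so the digital root is 7.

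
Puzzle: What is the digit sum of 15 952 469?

1+5+9+5+2+4+6+9 = 41

41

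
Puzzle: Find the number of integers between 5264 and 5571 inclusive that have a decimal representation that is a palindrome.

The integers in [5264, 5571] that have a decimal representation that is a palindrome: 5335, 5445, 5555.
3 qualify.

3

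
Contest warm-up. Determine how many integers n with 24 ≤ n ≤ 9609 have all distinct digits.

The integers in [24, 9609] that have all distinct digits: 24, 25, 26, 27, 28, 29, …, 9607, 9608.
5092 qualify.

5092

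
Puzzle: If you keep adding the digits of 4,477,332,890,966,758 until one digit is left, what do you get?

4+4+7+7+3+3+2+8+9+0+9+6+6+7+5+8 = 88
8+8 = 16
1+6 = 7

7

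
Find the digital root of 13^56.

The digital root of n equals n mod 9 (or 9 when 9 | n), so we need 13^56 mod 9.
13^56 ≡ 7 (mod 9), so the digital root is 7.

7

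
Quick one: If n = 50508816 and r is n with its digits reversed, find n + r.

Reverse of 50508816 is 61880505.
50508816 + 61880505 = 112389321

112389321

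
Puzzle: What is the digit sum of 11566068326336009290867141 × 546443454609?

11566068326336009290867141 × 546443454609 = 6320202332486783692216160841283102869
Sum of its 37 digits: 144.

144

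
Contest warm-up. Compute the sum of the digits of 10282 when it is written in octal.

10282 in base 8 is 24052.
Digit sum: 2+4+0+5+2 = 13.

13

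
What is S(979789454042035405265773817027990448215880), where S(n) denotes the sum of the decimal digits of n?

9+7+9+7+8+9+4+5+4+0+4+2+0+3+5+4+0+5+2+6+5+7+7+3+8+1+7+0+2+7+9+9+0+4+4+8+2+1+5+8+8+0 = 198

198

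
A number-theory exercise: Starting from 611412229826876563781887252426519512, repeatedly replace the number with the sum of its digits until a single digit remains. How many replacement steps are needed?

2

611412229826876563781887252426519512 → 162 → 9 (2 steps)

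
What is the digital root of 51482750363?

8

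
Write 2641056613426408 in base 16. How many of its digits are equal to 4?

2641056613426408 in base 16 is 96206E94664E8.
The digit 4 appears 2 times.

2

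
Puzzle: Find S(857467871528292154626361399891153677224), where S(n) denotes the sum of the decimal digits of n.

191

8+5+7+4+6+7+8+7+1+5+2+8+2+9+2+1+5+4+6+2+6+3+6+1+3+9+9+8+9+1+1+5+3+6+7+7+2+2+4 = 191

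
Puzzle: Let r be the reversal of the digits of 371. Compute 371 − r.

198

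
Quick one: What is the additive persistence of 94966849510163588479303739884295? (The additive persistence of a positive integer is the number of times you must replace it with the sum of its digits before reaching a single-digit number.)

3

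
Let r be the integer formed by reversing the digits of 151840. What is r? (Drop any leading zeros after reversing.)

48151

Reversing 151840 gives 48151.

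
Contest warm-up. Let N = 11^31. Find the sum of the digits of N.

11^31 = 191943424957750480504146841291811
Sum of its 33 digits: 137.

137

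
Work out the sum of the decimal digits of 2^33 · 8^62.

296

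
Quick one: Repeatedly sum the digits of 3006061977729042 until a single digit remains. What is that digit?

3+0+0+6+0+6+1+9+7+7+7+2+9+0+4+2 = 63
6+3 = 9

9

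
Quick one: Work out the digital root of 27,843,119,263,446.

2+7+8+4+3+1+1+9+2+6+3+4+4+6 = 60
6+0 = 6

6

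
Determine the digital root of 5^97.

The digital root of n equals n mod 9 (or 9 when 9 | n), so we need 5^97 mod 9.
5^97 ≡ 5 (mod 9), so the digital root is 5.

5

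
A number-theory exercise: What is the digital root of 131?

5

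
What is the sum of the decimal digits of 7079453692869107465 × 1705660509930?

7079453692869107465 × 1705660509930 = 12075144595804943443495869627450
Sum of its 32 digits: 147.

147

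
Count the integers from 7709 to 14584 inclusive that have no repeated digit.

2287

The integers in [7709, 14584] that have no repeated digit: 7801, 7802, 7803, 7804, 7805, 7806, …, 14582, 14583.
2287 qualify.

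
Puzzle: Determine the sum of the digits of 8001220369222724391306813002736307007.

119

8+0+0+1+2+2+0+3+6+9+2+2+2+7+2+4+3+9+1+3+0+6+8+1+3+0+0+2+7+3+6+3+0+7+0+0+7 = 119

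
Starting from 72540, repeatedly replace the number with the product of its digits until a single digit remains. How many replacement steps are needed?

1

72540 → 0 (1 step)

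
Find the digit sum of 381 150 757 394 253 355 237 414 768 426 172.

140

3+8+1+1+5+0+7+5+7+3+9+4+2+5+3+3+5+5+2+3+7+4+1+4+7+6+8+4+2+6+1+7+2 = 140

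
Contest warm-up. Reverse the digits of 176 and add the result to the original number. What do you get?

Reverse of 176 is 671.
176 + 671 = 847

847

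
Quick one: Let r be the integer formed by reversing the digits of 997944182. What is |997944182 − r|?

716494383

Reverse of 997944182 is 281449799.
|997944182 − 281449799| = 716494383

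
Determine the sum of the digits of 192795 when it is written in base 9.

192795 in base 9 is 323416.
Digit sum: 3+2+3+4+1+6 = 19.

19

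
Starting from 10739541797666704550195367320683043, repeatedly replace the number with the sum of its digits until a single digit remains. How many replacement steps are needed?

10739541797666704550195367320683043 → 152 → 8 (2 steps)

2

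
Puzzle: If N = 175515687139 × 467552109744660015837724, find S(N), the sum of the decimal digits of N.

151

175515687139 × 467552109744660015837724 = 82062729815123140515696750577831636
Sum of its 35 digits: 151.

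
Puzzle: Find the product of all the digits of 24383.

576

2×4×3×8×3 = 576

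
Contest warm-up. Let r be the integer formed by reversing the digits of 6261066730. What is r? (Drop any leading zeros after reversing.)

376601626

Reversing 6261066730 gives 376601626.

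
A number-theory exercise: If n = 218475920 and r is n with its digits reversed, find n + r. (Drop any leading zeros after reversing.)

248050732

Reverse of 218475920 is 29574812.
218475920 + 29574812 = 248050732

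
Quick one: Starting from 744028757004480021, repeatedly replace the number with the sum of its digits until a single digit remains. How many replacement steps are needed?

2

744028757004480021 → 63 → 9 (2 steps)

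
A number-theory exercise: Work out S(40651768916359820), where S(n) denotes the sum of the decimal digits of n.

80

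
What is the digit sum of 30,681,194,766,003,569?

74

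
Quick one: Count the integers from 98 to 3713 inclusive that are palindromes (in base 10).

118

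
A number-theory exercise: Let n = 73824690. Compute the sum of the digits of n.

7+3+8+2+4+6+9+0 = 39

39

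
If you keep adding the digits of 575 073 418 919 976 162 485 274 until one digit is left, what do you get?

5+7+5+0+7+3+4+1+8+9+1+9+9+7+6+1+6+2+4+8+5+2+7+4 = 120
1+2+0 = 3

3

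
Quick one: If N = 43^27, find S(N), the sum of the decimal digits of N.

199

43^27 = 126954558834210268249846442662975710502469107
Sum of its 45 digits: 199.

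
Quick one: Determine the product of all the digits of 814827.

8×1×4×8×2×7 = 3584

3584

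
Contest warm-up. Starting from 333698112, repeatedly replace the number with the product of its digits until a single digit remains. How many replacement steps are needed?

5

333698112 → 23328 → 288 → 128 → 16 → 6 (5 steps)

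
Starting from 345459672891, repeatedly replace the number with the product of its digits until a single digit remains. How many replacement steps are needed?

2

345459672891 → 65318400 → 0 (2 steps)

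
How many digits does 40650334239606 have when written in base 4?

23

40650334239606 in base 4 is 21033202210232313231312, which has 23 digits.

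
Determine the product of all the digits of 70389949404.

0

7×0×3×8×9×9×4×9×4×0×4 = 0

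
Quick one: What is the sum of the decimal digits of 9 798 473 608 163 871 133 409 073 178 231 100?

9+7+9+8+4+7+3+6+0+8+1+6+3+8+7+1+1+3+3+4+0+9+0+7+3+1+7+8+2+3+1+1+0+0 = 140

140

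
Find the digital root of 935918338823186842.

1

9+3+5+9+1+8+3+3+8+8+2+3+1+8+6+8+4+2 = 91
9+1 = 10
1+0 = 1
(Equivalently, 935918338823186842 mod 9 = 1.)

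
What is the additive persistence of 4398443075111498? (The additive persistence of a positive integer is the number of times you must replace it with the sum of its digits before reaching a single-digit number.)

4398443075111498 → 71 → 8 (2 steps)

2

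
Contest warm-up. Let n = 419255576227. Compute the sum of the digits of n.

4+1+9+2+5+5+5+7+6+2+2+7 = 55

55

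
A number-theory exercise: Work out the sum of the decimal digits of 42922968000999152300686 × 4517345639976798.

42922968000999152300686 × 4517345639976798 = 193897882354177137585640688777359483428
Sum of its 39 digits: 210.

210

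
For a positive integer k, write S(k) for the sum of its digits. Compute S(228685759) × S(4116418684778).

3380

S(228685759) = 2+2+8+6+8+5+7+5+9 = 52.
S(4116418684778) = 4+1+1+6+4+1+8+6+8+4+7+7+8 = 65.
52 · 65 = 3380.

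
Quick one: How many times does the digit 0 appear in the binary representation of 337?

337 in base 2 is 101010001.
The digit 0 appears 5 times.

5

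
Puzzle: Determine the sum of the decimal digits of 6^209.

6^209 = 4301414850709573288902070676359179967338008307103956705668871531868071829670484645433547222345790436399701323177260166892890490536503207503792424394628258066333696
Sum of its 163 digits: 729.

729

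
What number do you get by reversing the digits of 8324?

Reversing 8324 gives 4238.

4238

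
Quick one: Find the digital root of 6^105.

The digital root of n equals n mod 9 (or 9 when 9 | n), so we need 6^105 mod 9.
6^105 ≡ 0 (mod 9), so the digital root is 9.

9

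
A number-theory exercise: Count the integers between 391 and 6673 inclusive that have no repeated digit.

The integers in [391, 6673] that have no repeated digit: 391, 392, 394, 395, 396, 397, …, 6597, 6598.
3295 qualify.

3295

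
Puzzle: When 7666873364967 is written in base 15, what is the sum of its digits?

7666873364967 in base 15 is D467642232C.
Digit sum: 13+4+6+7+6+4+2+2+3+2+12 = 61.

61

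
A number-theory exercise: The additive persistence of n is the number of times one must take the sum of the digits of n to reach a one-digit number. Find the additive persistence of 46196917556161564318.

46196917556161564318 → 94 → 13 → 4 (3 steps)

3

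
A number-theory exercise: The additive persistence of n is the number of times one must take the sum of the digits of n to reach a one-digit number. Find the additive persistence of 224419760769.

3

224419760769 → 57 → 12 → 3 (3 steps)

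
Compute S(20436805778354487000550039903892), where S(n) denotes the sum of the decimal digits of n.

2+0+4+3+6+8+0+5+7+7+8+3+5+4+4+8+7+0+0+0+5+5+0+0+3+9+9+0+3+8+9+2 = 134

134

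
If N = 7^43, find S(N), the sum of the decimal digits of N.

169

7^43 = 2183814375991796599109312252753832343
Sum of its 37 digits: 169.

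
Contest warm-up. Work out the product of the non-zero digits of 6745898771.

6×7×4×5×8×9×8×7×7×1 = 23708160

23708160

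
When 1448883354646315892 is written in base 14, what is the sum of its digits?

96

1448883354646315892 in base 14 is 945635676B45519A.
Digit sum: 9+4+5+6+3+5+6+7+6+11+4+5+5+1+9+10 = 96.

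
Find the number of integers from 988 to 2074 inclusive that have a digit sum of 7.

The integers in [988, 2074] that have a digit sum of 7: 1006, 1015, 1024, 1033, 1042, 1051, …, 2041, 2050.
34 qualify.

34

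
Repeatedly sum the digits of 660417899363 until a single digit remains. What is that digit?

8

6+6+0+4+1+7+8+9+9+3+6+3 = 62
6+2 = 8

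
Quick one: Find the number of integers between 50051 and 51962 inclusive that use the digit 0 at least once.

1217

The integers in [50051, 51962] that use the digit 0 at least once: 50051, 50052, 50053, 50054, 50055, 50056, …, 51950, 51960.
1217 qualify.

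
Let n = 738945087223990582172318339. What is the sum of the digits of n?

128

7+3+8+9+4+5+0+8+7+2+2+3+9+9+0+5+8+2+1+7+2+3+1+8+3+3+9 = 128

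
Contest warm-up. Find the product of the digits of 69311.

162

6×9×3×1×1 = 162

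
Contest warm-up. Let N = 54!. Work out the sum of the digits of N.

54! = 230843697339241380472092742683027581083278564571807941132288000000000000
Sum of its 72 digits: 261.

261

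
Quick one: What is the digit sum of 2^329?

455

2^329 = 1093625362391505962186251113558810682676584715446606218212885303204976499599687961611756588511526912
Sum of its 100 digits: 455.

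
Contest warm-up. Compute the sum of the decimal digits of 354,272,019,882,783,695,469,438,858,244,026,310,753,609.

196

3+5+4+2+7+2+0+1+9+8+8+2+7+8+3+6+9+5+4+6+9+4+3+8+8+5+8+2+4+4+0+2+6+3+1+0+7+5+3+6+0+9 = 196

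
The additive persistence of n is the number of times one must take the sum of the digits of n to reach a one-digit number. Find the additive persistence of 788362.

788362 → 34 → 7 (2 steps)

2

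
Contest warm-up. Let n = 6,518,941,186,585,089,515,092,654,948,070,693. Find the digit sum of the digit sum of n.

First digit sum: 167.
1+6+7 = 14.

14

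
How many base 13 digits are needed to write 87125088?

87125088 in base 13 is 1508650B, which has 8 digits.

8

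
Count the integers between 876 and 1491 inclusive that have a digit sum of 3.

6

The integers in [876, 1491] that have a digit sum of 3: 1002, 1011, 1020, 1101, 1110, 1200.
6 qualify.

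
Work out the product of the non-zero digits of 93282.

9×3×2×8×2 = 864

864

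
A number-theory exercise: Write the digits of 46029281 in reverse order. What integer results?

Reversing 46029281 gives 18292064.

18292064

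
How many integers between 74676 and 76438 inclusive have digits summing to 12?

The integers in [74676, 76438] that have digits summing to 12: 75000.
1 qualifies.

1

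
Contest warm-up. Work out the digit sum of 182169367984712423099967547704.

150

1+8+2+1+6+9+3+6+7+9+8+4+7+1+2+4+2+3+0+9+9+9+6+7+5+4+7+7+0+4 = 150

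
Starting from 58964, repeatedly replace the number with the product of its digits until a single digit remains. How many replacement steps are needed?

58964 → 8640 → 0 (2 steps)

2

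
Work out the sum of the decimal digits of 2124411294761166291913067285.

110

2+1+2+4+4+1+1+2+9+4+7+6+1+1+6+6+2+9+1+9+1+3+0+6+7+2+8+5 = 110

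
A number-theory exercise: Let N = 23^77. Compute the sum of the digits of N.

425

23^77 = 712924226912513004455728271323300657714052267955679067752437781532358642818400189341261477721474421502903
Sum of its 105 digits: 425.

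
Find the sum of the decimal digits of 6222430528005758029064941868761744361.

155

6+2+2+2+4+3+0+5+2+8+0+0+5+7+5+8+0+2+9+0+6+4+9+4+1+8+6+8+7+6+1+7+4+4+3+6+1 = 155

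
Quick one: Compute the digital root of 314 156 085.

6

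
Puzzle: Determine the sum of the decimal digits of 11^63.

11^63 = 405265062229627490533592012124531049044560130453775155955812256931
Sum of its 66 digits: 251.

251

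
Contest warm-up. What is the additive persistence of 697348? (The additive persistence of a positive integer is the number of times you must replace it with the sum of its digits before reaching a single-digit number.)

3

697348 → 37 → 10 → 1 (3 steps)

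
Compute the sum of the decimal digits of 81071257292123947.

70

8+1+0+7+1+2+5+7+2+9+2+1+2+3+9+4+7 = 70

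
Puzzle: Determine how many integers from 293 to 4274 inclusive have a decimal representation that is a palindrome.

103

The integers in [293, 4274] that have a decimal representation that is a palindrome: 303, 313, 323, 333, 343, 353, …, 4114, 4224.
103 qualify.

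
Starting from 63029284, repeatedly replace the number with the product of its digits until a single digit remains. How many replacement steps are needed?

1

63029284 → 0 (1 step)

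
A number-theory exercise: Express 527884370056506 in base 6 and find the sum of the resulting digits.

527884370056506 in base 6 is 5110414422020555550.
Digit sum: 5+1+1+0+4+1+4+4+2+2+0+2+0+5+5+5+5+5+0 = 51.

51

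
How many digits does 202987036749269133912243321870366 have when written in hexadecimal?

202987036749269133912243321870366 in base 16 is A020E7D6609A0441E40A87A981E, which has 27 digits.

27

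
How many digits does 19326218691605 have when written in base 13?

19326218691605 in base 13 is AA25BA9BA4C7, which has 12 digits.

12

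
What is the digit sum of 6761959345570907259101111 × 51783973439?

142

6761959345570907259101111 × 51783973439 = 350161123146641683796424223039390729
Sum of its 36 digits: 142.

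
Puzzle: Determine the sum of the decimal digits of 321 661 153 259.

3+2+1+6+6+1+1+5+3+2+5+9 = 44

44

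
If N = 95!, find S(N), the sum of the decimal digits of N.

585

95! = 10329978488239059262599702099394727095397746340117372869212250571234293987594703124871765375385424468563282236864226607350415360000000000000000000000
Sum of its 149 digits: 585.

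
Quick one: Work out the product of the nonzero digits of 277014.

2×7×7×1×4 = 392

392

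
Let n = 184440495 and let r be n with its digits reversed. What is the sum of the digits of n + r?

60

Reversal of 184440495 is 594044481; 184440495 + 594044481 = 778484976.
Digit sum of 778484976: 7+7+8+4+8+4+9+7+6 = 60.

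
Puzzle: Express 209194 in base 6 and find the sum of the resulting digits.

24

209194 in base 6 is 4252254.
Digit sum: 4+2+5+2+2+5+4 = 24.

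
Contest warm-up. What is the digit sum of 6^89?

315

6^89 = 1800782593726645086383198950649858141454002621435149880441896326660096
Sum of its 70 digits: 315.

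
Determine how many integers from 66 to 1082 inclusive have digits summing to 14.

78

The integers in [66, 1082] that have digits summing to 14: 68, 77, 86, 95, 149, 158, …, 1067, 1076.
78 qualify.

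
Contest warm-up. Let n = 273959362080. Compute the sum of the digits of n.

2+7+3+9+5+9+3+6+2+0+8+0 = 54

54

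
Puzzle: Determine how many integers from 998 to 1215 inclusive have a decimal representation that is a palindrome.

3

The integers in [998, 1215] that have a decimal representation that is a palindrome: 999, 1001, 1111.
3 qualify.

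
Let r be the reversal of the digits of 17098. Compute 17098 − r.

-71973

Reverse of 17098 is 89071.
17098 − 89071 = -71973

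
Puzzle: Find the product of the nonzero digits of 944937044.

9×4×4×9×3×7×4×4 = 435456

435456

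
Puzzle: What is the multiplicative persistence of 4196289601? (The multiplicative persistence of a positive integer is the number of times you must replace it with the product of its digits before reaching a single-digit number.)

1

4196289601 → 0 (1 step)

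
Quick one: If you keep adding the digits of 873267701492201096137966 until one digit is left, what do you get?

7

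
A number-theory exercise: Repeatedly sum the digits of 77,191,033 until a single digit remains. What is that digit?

4

7+7+1+9+1+0+3+3 = 31
3+1 = 4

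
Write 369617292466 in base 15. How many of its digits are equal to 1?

2

369617292466 in base 15 is 99343C4C11.
The digit 1 appears 2 times.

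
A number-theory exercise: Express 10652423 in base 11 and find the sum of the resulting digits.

10652423 in base 11 is 6016361.
Digit sum: 6+0+1+6+3+6+1 = 23.

23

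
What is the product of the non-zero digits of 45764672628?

27095040

4×5×7×6×4×6×7×2×6×2×8 = 27095040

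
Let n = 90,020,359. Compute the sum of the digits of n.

28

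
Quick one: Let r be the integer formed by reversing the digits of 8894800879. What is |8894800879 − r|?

885284109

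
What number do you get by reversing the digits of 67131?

13176

Reversing 67131 gives 13176.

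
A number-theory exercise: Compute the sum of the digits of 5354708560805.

56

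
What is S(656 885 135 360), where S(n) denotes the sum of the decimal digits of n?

56

6+5+6+8+8+5+1+3+5+3+6+0 = 56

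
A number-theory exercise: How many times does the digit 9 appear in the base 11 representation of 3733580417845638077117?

1

3733580417845638077117 in base 11 is 5605765165865339067A4.
The digit 9 appears 1 time.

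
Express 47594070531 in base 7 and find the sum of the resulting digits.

39

47594070531 in base 7 is 3303265632060.
Digit sum: 3+3+0+3+2+6+5+6+3+2+0+6+0 = 39.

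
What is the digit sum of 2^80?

2^80 = 1208925819614629174706176
Sum of its 25 digits: 112.

112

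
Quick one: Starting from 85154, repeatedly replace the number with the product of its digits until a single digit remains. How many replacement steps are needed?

85154 → 800 → 0 (2 steps)

2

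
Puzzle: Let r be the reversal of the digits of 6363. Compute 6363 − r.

2727

Reverse of 6363 is 3636.
6363 − 3636 = 2727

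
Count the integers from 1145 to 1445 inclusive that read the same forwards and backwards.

The integers in [1145, 1445] that read the same forwards and backwards: 1221, 1331, 1441.
3 qualify.

3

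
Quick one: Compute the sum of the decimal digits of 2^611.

770

2^611 = 8498207885068273579033411304839498037273489883632510771191106211206456957773635883826600036243668570702229271779944016245545269402443315830552319660265397631101300333366291504507650048
Sum of its 184 digits: 770.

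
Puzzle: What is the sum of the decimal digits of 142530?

1+4+2+5+3+0 = 15

15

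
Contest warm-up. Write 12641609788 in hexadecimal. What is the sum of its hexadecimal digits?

73

12641609788 in base 16 is 2F17FA83C.
Digit sum: 2+15+1+7+15+10+8+3+12 = 73.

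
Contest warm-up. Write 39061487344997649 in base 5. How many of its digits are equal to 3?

4

39061487344997649 in base 5 is 311424331402040304411044.
The digit 3 appears 4 times.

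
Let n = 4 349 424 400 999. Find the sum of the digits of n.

4+3+4+9+4+2+4+4+0+0+9+9+9 = 61

61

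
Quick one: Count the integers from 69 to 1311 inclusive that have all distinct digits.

795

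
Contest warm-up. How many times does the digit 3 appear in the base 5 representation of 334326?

1

334326 in base 5 is 41144301.
The digit 3 appears 1 time.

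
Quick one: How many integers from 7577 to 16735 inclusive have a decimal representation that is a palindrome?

The integers in [7577, 16735] that have a decimal representation that is a palindrome: 7667, 7777, 7887, 7997, 8008, 8118, …, 16561, 16661.
91 qualify.

91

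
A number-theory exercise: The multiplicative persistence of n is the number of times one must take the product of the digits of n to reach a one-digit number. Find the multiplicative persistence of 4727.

4

4727 → 392 → 54 → 20 → 0 (4 steps)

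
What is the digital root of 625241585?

6+2+5+2+4+1+5+8+5 = 38
3+8 = 11
1+1 = 2

2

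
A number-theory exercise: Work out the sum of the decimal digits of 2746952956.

2+7+4+6+9+5+2+9+5+6 = 55

55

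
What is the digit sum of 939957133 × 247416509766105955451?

143

939957133 × 247416509766105955451 = 232560913176615454459947681983
Sum of its 30 digits: 143.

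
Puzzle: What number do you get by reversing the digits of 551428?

824155

Reversing 551428 gives 824155.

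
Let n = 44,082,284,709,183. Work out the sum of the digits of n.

4+4+0+8+2+2+8+4+7+0+9+1+8+3 = 60

60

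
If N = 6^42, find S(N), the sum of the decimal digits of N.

6^42 = 481229803398374426442198455156736
Sum of its 33 digits: 153.

153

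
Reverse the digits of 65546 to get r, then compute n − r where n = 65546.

990

Reverse of 65546 is 64556.
65546 − 64556 = 990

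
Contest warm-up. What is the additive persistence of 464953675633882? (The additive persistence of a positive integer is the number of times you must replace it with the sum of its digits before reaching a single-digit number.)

3

464953675633882 → 79 → 16 → 7 (3 steps)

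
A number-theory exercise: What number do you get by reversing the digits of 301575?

Reversing 301575 gives 575103.

575103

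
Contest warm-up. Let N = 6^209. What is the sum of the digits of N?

729

6^209 = 4301414850709573288902070676359179967338008307103956705668871531868071829670484645433547222345790436399701323177260166892890490536503207503792424394628258066333696
Sum of its 163 digits: 729.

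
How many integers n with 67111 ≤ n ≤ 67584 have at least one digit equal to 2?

174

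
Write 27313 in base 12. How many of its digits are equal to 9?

1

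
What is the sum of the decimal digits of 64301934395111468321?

74

6+4+3+0+1+9+3+4+3+9+5+1+1+1+4+6+8+3+2+1 = 74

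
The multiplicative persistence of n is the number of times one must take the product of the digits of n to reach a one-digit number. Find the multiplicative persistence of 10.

1

10 → 0 (1 step)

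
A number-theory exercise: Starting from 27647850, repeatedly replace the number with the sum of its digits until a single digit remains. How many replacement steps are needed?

3

27647850 → 39 → 12 → 3 (3 steps)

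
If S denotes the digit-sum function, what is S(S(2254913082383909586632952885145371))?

First digit sum: 156.
1+5+6 = 12.

12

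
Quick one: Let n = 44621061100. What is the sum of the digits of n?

4+4+6+2+1+0+6+1+1+0+0 = 25

25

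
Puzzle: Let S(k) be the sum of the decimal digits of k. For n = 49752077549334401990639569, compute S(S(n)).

First digit sum: 130.
1+3+0 = 4.

4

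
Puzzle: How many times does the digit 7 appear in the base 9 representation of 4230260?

2

4230260 in base 9 is 7856738.
The digit 7 appears 2 times.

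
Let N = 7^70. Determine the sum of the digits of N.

259

7^70 = 143503601609868434285603076356671071740077383739246066639249
Sum of its 60 digits: 259.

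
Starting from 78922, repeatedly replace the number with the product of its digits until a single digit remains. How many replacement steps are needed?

78922 → 2016 → 0 (2 steps)

2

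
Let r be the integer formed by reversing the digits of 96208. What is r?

80269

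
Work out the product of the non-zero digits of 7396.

1134

7×3×9×6 = 1134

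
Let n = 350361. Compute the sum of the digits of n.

18

3+5+0+3+6+1 = 18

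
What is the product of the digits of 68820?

6×8×8×2×0 = 0

0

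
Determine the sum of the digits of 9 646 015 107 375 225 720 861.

9+6+4+6+0+1+5+1+0+7+3+7+5+2+2+5+7+2+0+8+6+1 = 87

87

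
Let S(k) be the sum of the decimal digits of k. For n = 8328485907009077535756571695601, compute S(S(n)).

First digit sum: 148.
1+4+8 = 13.

13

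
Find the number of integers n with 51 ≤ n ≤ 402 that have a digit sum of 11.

The integers in [51, 402] that have a digit sum of 11: 56, 65, 74, 83, 92, 119, …, 371, 380.
33 qualify.

33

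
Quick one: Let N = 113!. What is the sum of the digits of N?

666

113! = 22311927486598136465966070212187151182564399087952213171022161345724023063584214692821047352118139068425569179220877461124773845924561575264739138192463311667200000000000000000000000000
Sum of its 185 digits: 666.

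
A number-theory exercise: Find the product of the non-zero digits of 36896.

7776

3×6×8×9×6 = 7776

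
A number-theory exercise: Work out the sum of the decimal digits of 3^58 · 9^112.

630

3^58 · 9^112 = 353340834946363345257473017597911079933781446508208388719162940497886257062411267034976578524965264261618554821962433800999907190674409
Sum of its 135 digits: 630.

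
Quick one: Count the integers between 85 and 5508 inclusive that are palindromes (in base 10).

The integers in [85, 5508] that are palindromes (in base 10): 88, 99, 101, 111, 121, 131, …, 5335, 5445.
137 qualify.

137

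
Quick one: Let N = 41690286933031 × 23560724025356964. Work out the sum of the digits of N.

168

41690286933031 × 23560724025356964 = 982253344967088979354537477884
Sum of its 30 digits: 168.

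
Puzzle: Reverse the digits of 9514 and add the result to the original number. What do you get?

13673

Reverse of 9514 is 4159.
9514 + 4159 = 13673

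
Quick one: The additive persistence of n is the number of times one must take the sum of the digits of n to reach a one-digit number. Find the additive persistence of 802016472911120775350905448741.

2

802016472911120775350905448741 → 113 → 5 (2 steps)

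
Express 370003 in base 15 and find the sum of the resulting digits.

370003 in base 15 is 7496D.
Digit sum: 7+4+9+6+13 = 39.

39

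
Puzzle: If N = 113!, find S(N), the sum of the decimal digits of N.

666

113! = 22311927486598136465966070212187151182564399087952213171022161345724023063584214692821047352118139068425569179220877461124773845924561575264739138192463311667200000000000000000000000000
Sum of its 185 digits: 666.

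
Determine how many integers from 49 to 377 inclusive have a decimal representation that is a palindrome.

The integers in [49, 377] that have a decimal representation that is a palindrome: 55, 66, 77, 88, 99, 101, …, 363, 373.
33 qualify.

33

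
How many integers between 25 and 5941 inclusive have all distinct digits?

3210

The integers in [25, 5941] that have all distinct digits: 25, 26, 27, 28, 29, 30, …, 5940, 5941.
3210 qualify.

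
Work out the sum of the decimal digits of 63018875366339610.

75

6+3+0+1+8+8+7+5+3+6+6+3+3+9+6+1+0 = 75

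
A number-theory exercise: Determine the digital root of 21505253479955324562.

2+1+5+0+5+2+5+3+4+7+9+9+5+5+3+2+4+5+6+2 = 84
8+4 = 12
1+2 = 3

3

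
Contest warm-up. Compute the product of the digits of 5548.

800

5×5×4×8 = 800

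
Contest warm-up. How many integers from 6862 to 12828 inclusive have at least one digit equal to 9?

2351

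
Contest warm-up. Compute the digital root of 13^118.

The digital root of n equals n mod 9 (or 9 when 9 | n), so we need 13^118 mod 9.
13^118 ≡ 4 (mod 9), so the digital root is 4.

4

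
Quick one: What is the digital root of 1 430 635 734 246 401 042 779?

1+4+3+0+6+3+5+7+3+4+2+4+6+4+0+1+0+4+2+7+7+9 = 82
8+2 = 10
1+0 = 1

1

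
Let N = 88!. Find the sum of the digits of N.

531

88! = 185482642257398439114796845645546284380220968949399346684421580986889562184028199319100141244804501828416633516851200000000000000000000
Sum of its 135 digits: 531.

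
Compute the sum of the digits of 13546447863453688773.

1+3+5+4+6+4+4+7+8+6+3+4+5+3+6+8+8+7+7+3 = 102

102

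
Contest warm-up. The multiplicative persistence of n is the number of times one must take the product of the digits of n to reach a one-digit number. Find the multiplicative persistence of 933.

933 → 81 → 8 (2 steps)

2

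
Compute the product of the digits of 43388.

2304

4×3×3×8×8 = 2304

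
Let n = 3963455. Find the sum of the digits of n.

35

3+9+6+3+4+5+5 = 35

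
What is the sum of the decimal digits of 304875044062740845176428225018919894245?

168

3+0+4+8+7+5+0+4+4+0+6+2+7+4+0+8+4+5+1+7+6+4+2+8+2+2+5+0+1+8+9+1+9+8+9+4+2+4+5 = 168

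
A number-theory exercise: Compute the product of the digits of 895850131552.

8×9×5×8×5×0×1×3×1×5×5×2 = 0

0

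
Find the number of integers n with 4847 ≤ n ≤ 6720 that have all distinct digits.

939

The integers in [4847, 6720] that have all distinct digits: 4850, 4851, 4852, 4853, 4856, 4857, …, 6719, 6720.
939 qualify.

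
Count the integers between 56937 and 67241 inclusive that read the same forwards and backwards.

The integers in [56937, 67241] that read the same forwards and backwards: 56965, 57075, 57175, 57275, 57375, 57475, …, 67076, 67176.
103 qualify.

103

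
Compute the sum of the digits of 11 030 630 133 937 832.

1+1+0+3+0+6+3+0+1+3+3+9+3+7+8+3+2 = 53

53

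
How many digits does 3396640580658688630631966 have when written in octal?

28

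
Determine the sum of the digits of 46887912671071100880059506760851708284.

4+6+8+8+7+9+1+2+6+7+1+0+7+1+1+0+0+8+8+0+0+5+9+5+0+6+7+6+0+8+5+1+7+0+8+2+8+4 = 165

165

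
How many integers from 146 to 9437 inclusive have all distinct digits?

4903

The integers in [146, 9437] that have all distinct digits: 146, 147, 148, 149, 150, 152, …, 9436, 9437.
4903 qualify.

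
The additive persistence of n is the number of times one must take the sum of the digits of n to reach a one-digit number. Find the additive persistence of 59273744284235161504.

59273744284235161504 → 82 → 10 → 1 (3 steps)

3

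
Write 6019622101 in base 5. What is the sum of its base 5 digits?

25

6019622101 in base 5 is 44312010401401.
Digit sum: 4+4+3+1+2+0+1+0+4+0+1+4+0+1 = 25.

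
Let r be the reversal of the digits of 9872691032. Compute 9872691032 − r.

7570728243

Reverse of 9872691032 is 2301962789.
9872691032 − 2301962789 = 7570728243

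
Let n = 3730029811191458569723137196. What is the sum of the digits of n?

3+7+3+0+0+2+9+8+1+1+1+9+1+4+5+8+5+6+9+7+2+3+1+3+7+1+9+6 = 121

121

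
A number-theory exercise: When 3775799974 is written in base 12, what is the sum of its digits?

45

3775799974 in base 12 is 89461151A.
Digit sum: 8+9+4+6+1+1+5+1+10 = 45.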